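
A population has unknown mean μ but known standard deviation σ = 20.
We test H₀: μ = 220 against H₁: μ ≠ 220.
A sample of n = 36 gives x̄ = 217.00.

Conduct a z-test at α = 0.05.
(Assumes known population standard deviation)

Standard error: SE = σ/√n = 20/√36 = 3.3333
z-statistic: z = (x̄ - μ₀)/SE = (217.00 - 220)/3.3333 = -0.9000
Critical value: ±1.960
p-value = 0.3681
Decision: fail to reject H₀

Answer: z = -0.9000, fail to reject H₀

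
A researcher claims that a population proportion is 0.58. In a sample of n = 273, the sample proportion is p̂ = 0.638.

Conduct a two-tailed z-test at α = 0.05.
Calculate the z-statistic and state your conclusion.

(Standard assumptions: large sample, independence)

H₀: p = 0.58, H₁: p ≠ 0.58
Standard error: SE = √(p₀(1-p₀)/n) = √(0.58×0.42/273) = 0.029872
z-statistic: z = (p̂ - p₀)/SE = (0.638 - 0.58)/0.029872 = 1.9416
Critical value: z_0.025 = ±1.960
p-value = 0.0522
Decision: fail to reject H₀ at α = 0.05

Answer: z = 1.9416, fail to reject H₀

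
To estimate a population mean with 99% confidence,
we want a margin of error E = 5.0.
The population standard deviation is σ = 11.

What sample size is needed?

z_0.005 = 2.576
n = (z×σ/E)² = (2.576×11/5.0)²
n = 32.1172
Round up: n = 33

Answer: n = 33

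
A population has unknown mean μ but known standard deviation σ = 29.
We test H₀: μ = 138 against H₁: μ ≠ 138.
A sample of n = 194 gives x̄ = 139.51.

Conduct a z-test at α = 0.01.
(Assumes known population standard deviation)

Standard error: SE = σ/√n = 29/√194 = 2.0821
z-statistic: z = (x̄ - μ₀)/SE = (139.51 - 138)/2.0821 = 0.7252
Critical value: ±2.576
p-value = 0.4683
Decision: fail to reject H₀

Answer: z = 0.7252, fail to reject H₀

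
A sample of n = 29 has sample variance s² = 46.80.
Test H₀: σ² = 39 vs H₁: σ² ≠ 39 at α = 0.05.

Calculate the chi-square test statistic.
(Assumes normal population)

df = n - 1 = 28
χ² = (n-1)s²/σ₀² = 28×46.80/39 = 33.6000
Critical values: χ²_{0.975,28} = 15.308, χ²_{0.025,28} = 44.461
Rejection region: χ² < 15.308 or χ² > 44.461
Decision: fail to reject H₀

Answer: χ² = 33.6000, fail to reject H₀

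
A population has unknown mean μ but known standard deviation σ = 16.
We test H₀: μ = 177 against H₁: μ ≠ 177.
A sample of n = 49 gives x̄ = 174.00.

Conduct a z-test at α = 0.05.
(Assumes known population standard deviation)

Answer: z = -1.3125, fail to reject H₀

Derivation:
Standard error: SE = σ/√n = 16/√49 = 2.2857
z-statistic: z = (x̄ - μ₀)/SE = (174.00 - 177)/2.2857 = -1.3125
Critical value: ±1.960
p-value = 0.1894
Decision: fail to reject H₀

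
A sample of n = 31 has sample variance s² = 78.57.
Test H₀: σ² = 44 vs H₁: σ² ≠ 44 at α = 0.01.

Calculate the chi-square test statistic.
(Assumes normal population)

Answer: χ² = 53.5705, fail to reject H₀

Derivation:
df = n - 1 = 30
χ² = (n-1)s²/σ₀² = 30×78.57/44 = 53.5705
Critical values: χ²_{0.995,30} = 13.787, χ²_{0.005,30} = 53.672
Rejection region: χ² < 13.787 or χ² > 53.672
Decision: fail to reject H₀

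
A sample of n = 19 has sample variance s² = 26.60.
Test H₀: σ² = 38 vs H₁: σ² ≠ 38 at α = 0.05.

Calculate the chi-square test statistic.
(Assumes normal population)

df = n - 1 = 18
χ² = (n-1)s²/σ₀² = 18×26.60/38 = 12.6000
Critical values: χ²_{0.975,18} = 8.231, χ²_{0.025,18} = 31.526
Rejection region: χ² < 8.231 or χ² > 31.526
Decision: fail to reject H₀

Answer: χ² = 12.6000, fail to reject H₀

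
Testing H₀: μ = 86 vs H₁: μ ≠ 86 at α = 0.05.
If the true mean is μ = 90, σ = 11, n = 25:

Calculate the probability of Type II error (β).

Answer: β ≈ 0.5563

Derivation:
SE = σ/√n = 11/√25 = 2.2000
Critical values: μ₀ ± z_0.025×SE = 86 ± 1.960×2.2000
Acceptance region: (81.6880, 90.3120)
Under H₁ (μ = 90): z_high = (90.3120 - 90)/2.2000 = 0.1418, z_low = (81.6880 - 90)/2.2000 = -3.7782
β = P(not reject | H₁) = Φ(0.1418) - Φ(-3.7782) ≈ 0.5563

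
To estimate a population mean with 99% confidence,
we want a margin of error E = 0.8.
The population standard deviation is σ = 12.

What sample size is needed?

z_0.005 = 2.576
n = (z×σ/E)² = (2.576×12/0.8)²
n = 1493.0496
Round up: n = 1494

Answer: n = 1494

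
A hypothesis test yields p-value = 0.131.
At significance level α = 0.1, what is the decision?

Compare p-value to α:
0.131 ≥ 0.1
Decision: fail to reject H₀

Answer: fail to reject H₀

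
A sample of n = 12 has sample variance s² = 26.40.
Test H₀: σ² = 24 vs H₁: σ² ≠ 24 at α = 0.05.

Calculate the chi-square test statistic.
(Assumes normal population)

df = n - 1 = 11
χ² = (n-1)s²/σ₀² = 11×26.40/24 = 12.1000
Critical values: χ²_{0.975,11} = 3.816, χ²_{0.025,11} = 21.920
Rejection region: χ² < 3.816 or χ² > 21.920
Decision: fail to reject H₀

Answer: χ² = 12.1000, fail to reject H₀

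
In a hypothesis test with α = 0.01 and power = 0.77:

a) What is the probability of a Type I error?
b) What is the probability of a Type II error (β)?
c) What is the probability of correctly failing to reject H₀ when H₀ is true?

a) Type I error probability = α = 0.01
b) Power = P(reject H₀ | H₁ true) = 1 - β = 0.77, so Type II error probability = β = 1 - Power = 0.23
c) P(fail to reject H₀ | H₀ true) = 1 - α = 0.99

Answer: a) 0.01, b) 0.23, c) 0.99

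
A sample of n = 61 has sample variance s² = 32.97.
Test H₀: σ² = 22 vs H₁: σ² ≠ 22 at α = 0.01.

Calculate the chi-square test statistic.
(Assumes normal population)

df = n - 1 = 60
χ² = (n-1)s²/σ₀² = 60×32.97/22 = 89.9182
Critical values: χ²_{0.995,60} = 35.534, χ²_{0.005,60} = 91.952
Rejection region: χ² < 35.534 or χ² > 91.952
Decision: fail to reject H₀

Answer: χ² = 89.9182, fail to reject H₀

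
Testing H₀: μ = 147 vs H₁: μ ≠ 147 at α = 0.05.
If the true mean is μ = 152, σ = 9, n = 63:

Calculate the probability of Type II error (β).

SE = σ/√n = 9/√63 = 1.1339
Critical values: μ₀ ± z_0.025×SE = 147 ± 1.960×1.1339
Acceptance region: (144.7776, 149.2224)
Under H₁ (μ = 152): z_high = (149.2224 - 152)/1.1339 = -2.4496, z_low = (144.7776 - 152)/1.1339 = -6.3695
β = P(not reject | H₁) = Φ(-2.4496) - Φ(-6.3695) ≈ 0.0072

Answer: β ≈ 0.0072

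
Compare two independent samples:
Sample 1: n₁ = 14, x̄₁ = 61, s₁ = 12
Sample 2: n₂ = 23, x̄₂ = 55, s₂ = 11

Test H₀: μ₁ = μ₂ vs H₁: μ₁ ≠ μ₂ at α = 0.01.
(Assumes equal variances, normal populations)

Pooled variance: s²_p = [13×12² + 22×11²]/(35) = 129.5429
s_p = 11.3817
SE = s_p×√(1/n₁ + 1/n₂) = 11.3817×√(1/14 + 1/23) = 3.8582
t = (x̄₁ - x̄₂)/SE = (61 - 55)/3.8582 = 1.5551
df = 35, t-critical = ±2.724
Decision: fail to reject H₀

Answer: t = 1.5551, fail to reject H₀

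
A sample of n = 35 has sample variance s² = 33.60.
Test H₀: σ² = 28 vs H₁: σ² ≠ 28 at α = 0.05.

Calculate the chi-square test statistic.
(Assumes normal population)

Answer: χ² = 40.8000, fail to reject H₀

Derivation:
df = n - 1 = 34
χ² = (n-1)s²/σ₀² = 34×33.60/28 = 40.8000
Critical values: χ²_{0.975,34} = 19.806, χ²_{0.025,34} = 51.966
Rejection region: χ² < 19.806 or χ² > 51.966
Decision: fail to reject H₀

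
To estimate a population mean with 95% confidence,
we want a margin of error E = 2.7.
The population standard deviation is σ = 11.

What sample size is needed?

Answer: n = 64

Derivation:
z_0.025 = 1.960
n = (z×σ/E)² = (1.960×11/2.7)²
n = 63.7632
Round up: n = 64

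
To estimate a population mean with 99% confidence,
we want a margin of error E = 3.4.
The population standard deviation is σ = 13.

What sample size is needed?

z_0.005 = 2.576
n = (z×σ/E)² = (2.576×13/3.4)²
n = 97.0109
Round up: n = 98

Answer: n = 98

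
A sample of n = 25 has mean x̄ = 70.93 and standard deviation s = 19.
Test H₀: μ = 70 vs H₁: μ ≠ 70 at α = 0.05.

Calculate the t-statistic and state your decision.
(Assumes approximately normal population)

Answer: t = 0.2447, fail to reject H₀

Derivation:
df = n - 1 = 24
SE = s/√n = 19/√25 = 3.8000
t = (x̄ - μ₀)/SE = (70.93 - 70)/3.8000 = 0.2447
Critical value: t_{0.025,24} = ±2.064
p-value ≈ 0.8088
Decision: fail to reject H₀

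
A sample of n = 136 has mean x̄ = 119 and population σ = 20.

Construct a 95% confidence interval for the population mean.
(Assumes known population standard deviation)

Answer: (115.6386, 122.3614)

Derivation:
Confidence level: 95%, α = 0.05
z_0.025 = 1.960
SE = σ/√n = 20/√136 = 1.7150
Margin of error = 1.960 × 1.7150 = 3.3614
CI: x̄ ± margin = 119 ± 3.3614
CI: (115.6386, 122.3614)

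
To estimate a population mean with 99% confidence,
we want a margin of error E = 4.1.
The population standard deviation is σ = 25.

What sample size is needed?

z_0.005 = 2.576
n = (z×σ/E)² = (2.576×25/4.1)²
n = 246.7198
Round up: n = 247

Answer: n = 247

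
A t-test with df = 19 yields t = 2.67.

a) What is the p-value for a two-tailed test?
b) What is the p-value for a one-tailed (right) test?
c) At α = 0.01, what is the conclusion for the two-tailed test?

Using t-distribution with df = 19:
a) Two-tailed: p = 2×P(T > 2.67) = 0.0151
b) One-tailed: p = P(T > 2.67) = 0.0076
c) 0.0151 ≥ 0.01, fail to reject H₀

Answer: a) 0.0151, b) 0.0076, c) fail to reject H₀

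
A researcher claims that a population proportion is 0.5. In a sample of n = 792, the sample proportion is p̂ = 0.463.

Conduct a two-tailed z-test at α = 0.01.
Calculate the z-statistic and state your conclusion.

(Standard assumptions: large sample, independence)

Answer: z = -2.0825, fail to reject H₀

Derivation:
H₀: p = 0.5, H₁: p ≠ 0.5
Standard error: SE = √(p₀(1-p₀)/n) = √(0.5×0.5/792) = 0.017767
z-statistic: z = (p̂ - p₀)/SE = (0.463 - 0.5)/0.017767 = -2.0825
Critical value: z_0.005 = ±2.576
p-value = 0.0373
Decision: fail to reject H₀ at α = 0.01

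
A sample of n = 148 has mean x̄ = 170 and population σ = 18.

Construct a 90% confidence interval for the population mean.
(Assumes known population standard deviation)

Answer: (167.5661, 172.4339)

Derivation:
Confidence level: 90%, α = 0.1
z_0.05 = 1.645
SE = σ/√n = 18/√148 = 1.4796
Margin of error = 1.645 × 1.4796 = 2.4339
CI: x̄ ± margin = 170 ± 2.4339
CI: (167.5661, 172.4339)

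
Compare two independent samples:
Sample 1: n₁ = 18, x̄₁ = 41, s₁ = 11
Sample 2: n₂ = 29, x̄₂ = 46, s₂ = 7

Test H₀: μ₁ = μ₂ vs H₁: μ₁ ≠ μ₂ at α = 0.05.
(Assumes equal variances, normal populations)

Answer: t = -1.9089, fail to reject H₀

Derivation:
Pooled variance: s²_p = [17×11² + 28×7²]/(45) = 76.2000
s_p = 8.7293
SE = s_p×√(1/n₁ + 1/n₂) = 8.7293×√(1/18 + 1/29) = 2.6193
t = (x̄₁ - x̄₂)/SE = (41 - 46)/2.6193 = -1.9089
df = 45, t-critical = ±2.014
Decision: fail to reject H₀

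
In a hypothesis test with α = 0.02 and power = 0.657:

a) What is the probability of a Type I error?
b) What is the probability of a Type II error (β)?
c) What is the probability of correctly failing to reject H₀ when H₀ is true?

a) Type I error probability = α = 0.02
b) Power = P(reject H₀ | H₁ true) = 1 - β = 0.657, so Type II error probability = β = 1 - Power = 0.343
c) P(fail to reject H₀ | H₀ true) = 1 - α = 0.98

Answer: a) 0.02, b) 0.343, c) 0.98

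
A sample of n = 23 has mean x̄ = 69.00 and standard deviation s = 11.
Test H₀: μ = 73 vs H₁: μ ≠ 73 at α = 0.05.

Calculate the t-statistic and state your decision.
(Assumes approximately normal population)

df = n - 1 = 22
SE = s/√n = 11/√23 = 2.2937
t = (x̄ - μ₀)/SE = (69.00 - 73)/2.2937 = -1.7439
Critical value: t_{0.025,22} = ±2.074
p-value ≈ 0.0951
Decision: fail to reject H₀

Answer: t = -1.7439, fail to reject H₀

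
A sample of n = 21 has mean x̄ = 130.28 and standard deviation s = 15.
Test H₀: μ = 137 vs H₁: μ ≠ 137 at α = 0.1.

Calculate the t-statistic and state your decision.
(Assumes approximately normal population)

Answer: t = -2.0530, reject H₀

Derivation:
df = n - 1 = 20
SE = s/√n = 15/√21 = 3.2733
t = (x̄ - μ₀)/SE = (130.28 - 137)/3.2733 = -2.0530
Critical value: t_{0.05,20} = ±1.725
p-value ≈ 0.0534
Decision: reject H₀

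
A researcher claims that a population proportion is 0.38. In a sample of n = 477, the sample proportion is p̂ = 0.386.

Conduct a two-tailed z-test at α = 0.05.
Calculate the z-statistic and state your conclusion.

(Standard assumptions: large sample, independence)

H₀: p = 0.38, H₁: p ≠ 0.38
Standard error: SE = √(p₀(1-p₀)/n) = √(0.38×0.62/477) = 0.022224
z-statistic: z = (p̂ - p₀)/SE = (0.386 - 0.38)/0.022224 = 0.2700
Critical value: z_0.025 = ±1.960
p-value = 0.7872
Decision: fail to reject H₀ at α = 0.05

Answer: z = 0.2700, fail to reject H₀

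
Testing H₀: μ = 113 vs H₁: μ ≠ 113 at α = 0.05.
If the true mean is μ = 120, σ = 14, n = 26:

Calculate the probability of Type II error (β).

SE = σ/√n = 14/√26 = 2.7456
Critical values: μ₀ ± z_0.025×SE = 113 ± 1.960×2.7456
Acceptance region: (107.6186, 118.3814)
Under H₁ (μ = 120): z_high = (118.3814 - 120)/2.7456 = -0.5895, z_low = (107.6186 - 120)/2.7456 = -4.5095
β = P(not reject | H₁) = Φ(-0.5895) - Φ(-4.5095) ≈ 0.2778

Answer: β ≈ 0.2778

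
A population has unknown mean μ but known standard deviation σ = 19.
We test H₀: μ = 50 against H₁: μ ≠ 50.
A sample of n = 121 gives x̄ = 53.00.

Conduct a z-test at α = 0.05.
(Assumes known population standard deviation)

Standard error: SE = σ/√n = 19/√121 = 1.7273
z-statistic: z = (x̄ - μ₀)/SE = (53.00 - 50)/1.7273 = 1.7368
Critical value: ±1.960
p-value = 0.0824
Decision: fail to reject H₀

Answer: z = 1.7368, fail to reject H₀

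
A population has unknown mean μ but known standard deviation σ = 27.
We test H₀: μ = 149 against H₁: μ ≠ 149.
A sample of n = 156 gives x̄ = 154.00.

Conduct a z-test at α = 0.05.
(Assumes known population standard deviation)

Standard error: SE = σ/√n = 27/√156 = 2.1617
z-statistic: z = (x̄ - μ₀)/SE = (154.00 - 149)/2.1617 = 2.3130
Critical value: ±1.960
p-value = 0.0207
Decision: reject H₀

Answer: z = 2.3130, reject H₀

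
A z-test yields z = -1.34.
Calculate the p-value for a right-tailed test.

Answer: p-value ≈ 0.9099

Derivation:
For z = -1.34:
p = P(Z > -1.34) = 1 - Φ(-1.34) = 0.9099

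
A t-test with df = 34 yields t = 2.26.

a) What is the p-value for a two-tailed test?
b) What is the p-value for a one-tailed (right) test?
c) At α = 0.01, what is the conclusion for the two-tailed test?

Answer: a) 0.0303, b) 0.0152, c) fail to reject H₀

Derivation:
Using t-distribution with df = 34:
a) Two-tailed: p = 2×P(T > 2.26) = 0.0303
b) One-tailed: p = P(T > 2.26) = 0.0152
c) 0.0303 ≥ 0.01, fail to reject H₀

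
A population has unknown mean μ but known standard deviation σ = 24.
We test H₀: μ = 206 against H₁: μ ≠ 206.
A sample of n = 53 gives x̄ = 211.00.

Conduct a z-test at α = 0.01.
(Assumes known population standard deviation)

Standard error: SE = σ/√n = 24/√53 = 3.2967
z-statistic: z = (x̄ - μ₀)/SE = (211.00 - 206)/3.2967 = 1.5167
Critical value: ±2.576
p-value = 0.1293
Decision: fail to reject H₀

Answer: z = 1.5167, fail to reject H₀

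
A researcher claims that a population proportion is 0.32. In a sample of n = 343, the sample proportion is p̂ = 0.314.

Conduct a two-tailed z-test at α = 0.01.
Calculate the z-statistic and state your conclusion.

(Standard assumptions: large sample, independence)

Answer: z = -0.2382, fail to reject H₀

Derivation:
H₀: p = 0.32, H₁: p ≠ 0.32
Standard error: SE = √(p₀(1-p₀)/n) = √(0.32×0.68/343) = 0.025187
z-statistic: z = (p̂ - p₀)/SE = (0.314 - 0.32)/0.025187 = -0.2382
Critical value: z_0.005 = ±2.576
p-value = 0.8117
Decision: fail to reject H₀ at α = 0.01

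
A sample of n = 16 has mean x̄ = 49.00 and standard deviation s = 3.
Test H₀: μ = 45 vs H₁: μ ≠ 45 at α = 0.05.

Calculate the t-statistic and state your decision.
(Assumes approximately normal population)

Answer: t = 5.3333, reject H₀

Derivation:
df = n - 1 = 15
SE = s/√n = 3/√16 = 0.7500
t = (x̄ - μ₀)/SE = (49.00 - 45)/0.7500 = 5.3333
Critical value: t_{0.025,15} = ±2.131
p-value ≈ 0.0001
Decision: reject H₀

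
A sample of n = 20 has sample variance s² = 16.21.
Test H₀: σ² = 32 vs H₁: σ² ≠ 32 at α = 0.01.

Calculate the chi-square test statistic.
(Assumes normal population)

Answer: χ² = 9.6247, fail to reject H₀

Derivation:
df = n - 1 = 19
χ² = (n-1)s²/σ₀² = 19×16.21/32 = 9.6247
Critical values: χ²_{0.995,19} = 6.844, χ²_{0.005,19} = 38.582
Rejection region: χ² < 6.844 or χ² > 38.582
Decision: fail to reject H₀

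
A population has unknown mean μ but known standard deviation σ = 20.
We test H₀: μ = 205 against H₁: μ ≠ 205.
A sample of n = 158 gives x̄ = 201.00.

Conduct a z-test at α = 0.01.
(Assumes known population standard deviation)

Standard error: SE = σ/√n = 20/√158 = 1.5911
z-statistic: z = (x̄ - μ₀)/SE = (201.00 - 205)/1.5911 = -2.5140
Critical value: ±2.576
p-value = 0.0119
Decision: fail to reject H₀

Answer: z = -2.5140, fail to reject H₀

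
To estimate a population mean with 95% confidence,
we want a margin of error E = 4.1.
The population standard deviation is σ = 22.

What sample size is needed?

z_0.025 = 1.960
n = (z×σ/E)² = (1.960×22/4.1)²
n = 110.6088
Round up: n = 111

Answer: n = 111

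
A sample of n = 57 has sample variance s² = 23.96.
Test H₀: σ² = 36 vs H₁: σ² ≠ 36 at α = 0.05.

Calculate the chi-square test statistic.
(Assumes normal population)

Answer: χ² = 37.2711, fail to reject H₀

Derivation:
df = n - 1 = 56
χ² = (n-1)s²/σ₀² = 56×23.96/36 = 37.2711
Critical values: χ²_{0.975,56} = 37.212, χ²_{0.025,56} = 78.567
Rejection region: χ² < 37.212 or χ² > 78.567
Decision: fail to reject H₀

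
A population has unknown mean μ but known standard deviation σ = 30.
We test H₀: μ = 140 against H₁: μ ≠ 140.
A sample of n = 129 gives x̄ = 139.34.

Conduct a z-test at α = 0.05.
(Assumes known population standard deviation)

Answer: z = -0.2499, fail to reject H₀

Derivation:
Standard error: SE = σ/√n = 30/√129 = 2.6414
z-statistic: z = (x̄ - μ₀)/SE = (139.34 - 140)/2.6414 = -0.2499
Critical value: ±1.960
p-value = 0.8027
Decision: fail to reject H₀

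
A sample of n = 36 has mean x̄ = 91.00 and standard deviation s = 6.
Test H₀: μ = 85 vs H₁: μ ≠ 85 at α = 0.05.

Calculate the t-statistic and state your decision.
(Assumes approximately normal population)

Answer: t = 6.0000, reject H₀

Derivation:
df = n - 1 = 35
SE = s/√n = 6/√36 = 1.0000
t = (x̄ - μ₀)/SE = (91.00 - 85)/1.0000 = 6.0000
Critical value: t_{0.025,35} = ±2.030
p-value < 0.0001
Decision: reject H₀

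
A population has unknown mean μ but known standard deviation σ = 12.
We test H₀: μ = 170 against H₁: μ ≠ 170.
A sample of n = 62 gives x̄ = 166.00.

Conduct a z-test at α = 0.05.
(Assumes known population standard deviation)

Standard error: SE = σ/√n = 12/√62 = 1.5240
z-statistic: z = (x̄ - μ₀)/SE = (166.00 - 170)/1.5240 = -2.6247
Critical value: ±1.960
p-value = 0.0087
Decision: reject H₀

Answer: z = -2.6247, reject H₀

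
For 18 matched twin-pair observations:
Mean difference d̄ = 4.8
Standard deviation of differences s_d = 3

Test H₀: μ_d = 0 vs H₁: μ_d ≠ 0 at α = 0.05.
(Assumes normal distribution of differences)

df = n - 1 = 17
SE = s_d/√n = 3/√18 = 0.7071
t = d̄/SE = 4.8/0.7071 = 6.7883
Critical value: t_{0.025,17} = ±2.110
p-value < 0.0001
Decision: reject H₀

Answer: t = 6.7883, reject H₀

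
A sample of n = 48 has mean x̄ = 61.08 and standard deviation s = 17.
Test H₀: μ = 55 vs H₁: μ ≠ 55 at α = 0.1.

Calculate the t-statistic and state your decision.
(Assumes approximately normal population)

df = n - 1 = 47
SE = s/√n = 17/√48 = 2.4537
t = (x̄ - μ₀)/SE = (61.08 - 55)/2.4537 = 2.4779
Critical value: t_{0.05,47} = ±1.678
p-value ≈ 0.0169
Decision: reject H₀

Answer: t = 2.4779, reject H₀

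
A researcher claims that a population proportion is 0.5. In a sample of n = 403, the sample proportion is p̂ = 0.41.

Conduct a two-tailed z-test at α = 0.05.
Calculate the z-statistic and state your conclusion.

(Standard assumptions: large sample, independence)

H₀: p = 0.5, H₁: p ≠ 0.5
Standard error: SE = √(p₀(1-p₀)/n) = √(0.5×0.5/403) = 0.024907
z-statistic: z = (p̂ - p₀)/SE = (0.41 - 0.5)/0.024907 = -3.6134
Critical value: z_0.025 = ±1.960
p-value = 0.0003
Decision: reject H₀ at α = 0.05

Answer: z = -3.6134, reject H₀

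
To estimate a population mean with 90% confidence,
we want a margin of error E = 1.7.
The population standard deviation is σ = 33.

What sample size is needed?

z_0.05 = 1.645
n = (z×σ/E)² = (1.645×33/1.7)²
n = 1019.6752
Round up: n = 1020

Answer: n = 1020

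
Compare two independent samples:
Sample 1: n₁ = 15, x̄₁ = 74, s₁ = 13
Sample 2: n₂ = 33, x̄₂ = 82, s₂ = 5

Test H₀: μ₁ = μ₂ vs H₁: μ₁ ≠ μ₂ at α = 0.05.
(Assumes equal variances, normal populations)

Pooled variance: s²_p = [14×13² + 32×5²]/(46) = 68.8261
s_p = 8.2961
SE = s_p×√(1/n₁ + 1/n₂) = 8.2961×√(1/15 + 1/33) = 2.5834
t = (x̄₁ - x̄₂)/SE = (74 - 82)/2.5834 = -3.0967
df = 46, t-critical = ±2.013
Decision: reject H₀

Answer: t = -3.0967, reject H₀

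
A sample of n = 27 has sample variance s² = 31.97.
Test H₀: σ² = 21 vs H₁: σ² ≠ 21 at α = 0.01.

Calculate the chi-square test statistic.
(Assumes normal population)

df = n - 1 = 26
χ² = (n-1)s²/σ₀² = 26×31.97/21 = 39.5819
Critical values: χ²_{0.995,26} = 11.160, χ²_{0.005,26} = 48.290
Rejection region: χ² < 11.160 or χ² > 48.290
Decision: fail to reject H₀

Answer: χ² = 39.5819, fail to reject H₀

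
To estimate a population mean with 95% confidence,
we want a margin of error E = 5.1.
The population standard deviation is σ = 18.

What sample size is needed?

Answer: n = 48

Derivation:
z_0.025 = 1.960
n = (z×σ/E)² = (1.960×18/5.1)²
n = 47.8538
Round up: n = 48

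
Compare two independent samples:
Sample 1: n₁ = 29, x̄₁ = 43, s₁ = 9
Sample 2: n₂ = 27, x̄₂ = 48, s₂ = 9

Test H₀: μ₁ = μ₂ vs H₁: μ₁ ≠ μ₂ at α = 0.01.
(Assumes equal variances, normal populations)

Pooled variance: s²_p = [28×9² + 26×9²]/(54) = 81.0000
s_p = 9.0000
SE = s_p×√(1/n₁ + 1/n₂) = 9.0000×√(1/29 + 1/27) = 2.4069
t = (x̄₁ - x̄₂)/SE = (43 - 48)/2.4069 = -2.0774
df = 54, t-critical = ±2.670
Decision: fail to reject H₀

Answer: t = -2.0774, fail to reject H₀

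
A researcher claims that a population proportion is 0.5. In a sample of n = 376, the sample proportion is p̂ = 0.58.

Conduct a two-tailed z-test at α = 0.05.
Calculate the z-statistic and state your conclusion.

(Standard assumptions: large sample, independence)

H₀: p = 0.5, H₁: p ≠ 0.5
Standard error: SE = √(p₀(1-p₀)/n) = √(0.5×0.5/376) = 0.025786
z-statistic: z = (p̂ - p₀)/SE = (0.58 - 0.5)/0.025786 = 3.1025
Critical value: z_0.025 = ±1.960
p-value = 0.0019
Decision: reject H₀ at α = 0.05

Answer: z = 3.1025, reject H₀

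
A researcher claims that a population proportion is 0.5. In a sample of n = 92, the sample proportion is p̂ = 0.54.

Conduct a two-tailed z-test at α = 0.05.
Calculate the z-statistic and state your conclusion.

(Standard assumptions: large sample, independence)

H₀: p = 0.5, H₁: p ≠ 0.5
Standard error: SE = √(p₀(1-p₀)/n) = √(0.5×0.5/92) = 0.052129
z-statistic: z = (p̂ - p₀)/SE = (0.54 - 0.5)/0.052129 = 0.7673
Critical value: z_0.025 = ±1.960
p-value = 0.4429
Decision: fail to reject H₀ at α = 0.05

Answer: z = 0.7673, fail to reject H₀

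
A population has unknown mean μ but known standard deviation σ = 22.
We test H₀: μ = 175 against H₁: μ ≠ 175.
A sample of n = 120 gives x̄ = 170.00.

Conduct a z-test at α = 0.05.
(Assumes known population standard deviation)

Answer: z = -2.4897, reject H₀

Derivation:
Standard error: SE = σ/√n = 22/√120 = 2.0083
z-statistic: z = (x̄ - μ₀)/SE = (170.00 - 175)/2.0083 = -2.4897
Critical value: ±1.960
p-value = 0.0128
Decision: reject H₀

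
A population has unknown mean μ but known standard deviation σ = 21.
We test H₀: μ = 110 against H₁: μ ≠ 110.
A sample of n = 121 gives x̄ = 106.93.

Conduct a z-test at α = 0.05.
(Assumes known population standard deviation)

Standard error: SE = σ/√n = 21/√121 = 1.9091
z-statistic: z = (x̄ - μ₀)/SE = (106.93 - 110)/1.9091 = -1.6081
Critical value: ±1.960
p-value = 0.1078
Decision: fail to reject H₀

Answer: z = -1.6081, fail to reject H₀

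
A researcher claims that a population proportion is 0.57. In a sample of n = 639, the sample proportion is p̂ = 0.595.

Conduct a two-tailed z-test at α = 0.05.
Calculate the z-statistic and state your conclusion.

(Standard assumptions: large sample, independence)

H₀: p = 0.57, H₁: p ≠ 0.57
Standard error: SE = √(p₀(1-p₀)/n) = √(0.57×0.43/639) = 0.019585
z-statistic: z = (p̂ - p₀)/SE = (0.595 - 0.57)/0.019585 = 1.2765
Critical value: z_0.025 = ±1.960
p-value = 0.2018
Decision: fail to reject H₀ at α = 0.05

Answer: z = 1.2765, fail to reject H₀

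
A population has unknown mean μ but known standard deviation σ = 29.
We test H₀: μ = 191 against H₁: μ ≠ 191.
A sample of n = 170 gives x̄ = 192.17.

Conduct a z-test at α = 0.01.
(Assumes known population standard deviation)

Standard error: SE = σ/√n = 29/√170 = 2.2242
z-statistic: z = (x̄ - μ₀)/SE = (192.17 - 191)/2.2242 = 0.5260
Critical value: ±2.576
p-value = 0.5989
Decision: fail to reject H₀

Answer: z = 0.5260, fail to reject H₀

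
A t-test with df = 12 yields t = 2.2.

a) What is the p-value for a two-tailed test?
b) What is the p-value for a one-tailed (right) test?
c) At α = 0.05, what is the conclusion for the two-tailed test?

Answer: a) 0.0481, b) 0.0241, c) reject H₀

Derivation:
Using t-distribution with df = 12:
a) Two-tailed: p = 2×P(T > 2.2) = 0.0481
b) One-tailed: p = P(T > 2.2) = 0.0241
c) 0.0481 < 0.05, reject H₀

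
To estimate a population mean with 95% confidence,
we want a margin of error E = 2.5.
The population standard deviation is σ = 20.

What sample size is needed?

Answer: n = 246

Derivation:
z_0.025 = 1.960
n = (z×σ/E)² = (1.960×20/2.5)²
n = 245.8624
Round up: n = 246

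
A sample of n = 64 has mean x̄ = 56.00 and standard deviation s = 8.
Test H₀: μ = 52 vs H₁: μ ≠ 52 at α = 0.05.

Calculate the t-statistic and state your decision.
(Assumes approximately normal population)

df = n - 1 = 63
SE = s/√n = 8/√64 = 1.0000
t = (x̄ - μ₀)/SE = (56.00 - 52)/1.0000 = 4.0000
Critical value: t_{0.025,63} = ±1.998
p-value ≈ 0.0002
Decision: reject H₀

Answer: t = 4.0000, reject H₀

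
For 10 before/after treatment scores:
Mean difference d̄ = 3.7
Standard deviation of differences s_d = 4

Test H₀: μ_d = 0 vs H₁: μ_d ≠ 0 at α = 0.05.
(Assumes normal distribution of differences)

df = n - 1 = 9
SE = s_d/√n = 4/√10 = 1.2649
t = d̄/SE = 3.7/1.2649 = 2.9251
Critical value: t_{0.025,9} = ±2.262
p-value ≈ 0.0169
Decision: reject H₀

Answer: t = 2.9251, reject H₀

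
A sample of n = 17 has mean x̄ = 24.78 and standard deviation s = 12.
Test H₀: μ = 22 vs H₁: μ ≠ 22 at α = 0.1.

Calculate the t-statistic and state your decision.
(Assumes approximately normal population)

df = n - 1 = 16
SE = s/√n = 12/√17 = 2.9104
t = (x̄ - μ₀)/SE = (24.78 - 22)/2.9104 = 0.9552
Critical value: t_{0.05,16} = ±1.746
p-value ≈ 0.3537
Decision: fail to reject H₀

Answer: t = 0.9552, fail to reject H₀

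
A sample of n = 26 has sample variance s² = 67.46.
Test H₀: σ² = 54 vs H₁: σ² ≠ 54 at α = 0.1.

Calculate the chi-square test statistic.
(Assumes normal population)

Answer: χ² = 31.2315, fail to reject H₀

Derivation:
df = n - 1 = 25
χ² = (n-1)s²/σ₀² = 25×67.46/54 = 31.2315
Critical values: χ²_{0.95,25} = 14.611, χ²_{0.05,25} = 37.652
Rejection region: χ² < 14.611 or χ² > 37.652
Decision: fail to reject H₀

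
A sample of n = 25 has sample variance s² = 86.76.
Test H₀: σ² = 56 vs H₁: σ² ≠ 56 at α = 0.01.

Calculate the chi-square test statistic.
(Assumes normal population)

df = n - 1 = 24
χ² = (n-1)s²/σ₀² = 24×86.76/56 = 37.1829
Critical values: χ²_{0.995,24} = 9.886, χ²_{0.005,24} = 45.559
Rejection region: χ² < 9.886 or χ² > 45.559
Decision: fail to reject H₀

Answer: χ² = 37.1829, fail to reject H₀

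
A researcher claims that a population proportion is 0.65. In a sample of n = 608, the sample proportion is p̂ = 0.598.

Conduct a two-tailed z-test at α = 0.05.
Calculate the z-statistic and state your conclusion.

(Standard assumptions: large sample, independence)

H₀: p = 0.65, H₁: p ≠ 0.65
Standard error: SE = √(p₀(1-p₀)/n) = √(0.65×0.35/608) = 0.019344
z-statistic: z = (p̂ - p₀)/SE = (0.598 - 0.65)/0.019344 = -2.6882
Critical value: z_0.025 = ±1.960
p-value = 0.0072
Decision: reject H₀ at α = 0.05

Answer: z = -2.6882, reject H₀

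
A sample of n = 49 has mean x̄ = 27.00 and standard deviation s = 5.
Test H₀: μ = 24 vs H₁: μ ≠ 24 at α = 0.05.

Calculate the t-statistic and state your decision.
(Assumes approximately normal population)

df = n - 1 = 48
SE = s/√n = 5/√49 = 0.7143
t = (x̄ - μ₀)/SE = (27.00 - 24)/0.7143 = 4.1999
Critical value: t_{0.025,48} = ±2.011
p-value ≈ 0.0001
Decision: reject H₀

Answer: t = 4.1999, reject H₀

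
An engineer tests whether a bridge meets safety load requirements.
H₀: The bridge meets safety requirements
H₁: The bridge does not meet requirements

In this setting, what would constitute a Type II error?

Type I error (α): Rejecting H₀ when H₀ is true
Type II error (β): Failing to reject H₀ when H₁ is true

Answer: Declaring an unsafe bridge to be safe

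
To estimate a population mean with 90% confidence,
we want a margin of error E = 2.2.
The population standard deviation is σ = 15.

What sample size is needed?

z_0.05 = 1.645
n = (z×σ/E)² = (1.645×15/2.2)²
n = 125.7966
Round up: n = 126

Answer: n = 126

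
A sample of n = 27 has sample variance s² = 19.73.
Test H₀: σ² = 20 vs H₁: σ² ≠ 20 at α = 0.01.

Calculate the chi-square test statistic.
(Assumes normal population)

Answer: χ² = 25.6490, fail to reject H₀

Derivation:
df = n - 1 = 26
χ² = (n-1)s²/σ₀² = 26×19.73/20 = 25.6490
Critical values: χ²_{0.995,26} = 11.160, χ²_{0.005,26} = 48.290
Rejection region: χ² < 11.160 or χ² > 48.290
Decision: fail to reject H₀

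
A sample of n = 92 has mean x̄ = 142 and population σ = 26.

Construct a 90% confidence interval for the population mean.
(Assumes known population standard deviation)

Confidence level: 90%, α = 0.1
z_0.05 = 1.645
SE = σ/√n = 26/√92 = 2.7107
Margin of error = 1.645 × 2.7107 = 4.4591
CI: x̄ ± margin = 142 ± 4.4591
CI: (137.5409, 146.4591)

Answer: (137.5409, 146.4591)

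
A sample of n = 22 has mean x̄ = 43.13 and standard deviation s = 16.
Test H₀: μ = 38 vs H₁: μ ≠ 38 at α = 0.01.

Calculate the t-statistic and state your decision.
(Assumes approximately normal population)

Answer: t = 1.5039, fail to reject H₀

Derivation:
df = n - 1 = 21
SE = s/√n = 16/√22 = 3.4112
t = (x̄ - μ₀)/SE = (43.13 - 38)/3.4112 = 1.5039
Critical value: t_{0.005,21} = ±2.831
p-value ≈ 0.1475
Decision: fail to reject H₀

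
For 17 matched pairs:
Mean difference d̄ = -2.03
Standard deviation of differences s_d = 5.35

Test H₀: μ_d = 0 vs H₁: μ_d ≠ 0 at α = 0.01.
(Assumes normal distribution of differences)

Answer: t = -1.5644, fail to reject H₀

Derivation:
df = n - 1 = 16
SE = s_d/√n = 5.35/√17 = 1.2976
t = d̄/SE = -2.03/1.2976 = -1.5644
Critical value: t_{0.005,16} = ±2.921
p-value ≈ 0.1373
Decision: fail to reject H₀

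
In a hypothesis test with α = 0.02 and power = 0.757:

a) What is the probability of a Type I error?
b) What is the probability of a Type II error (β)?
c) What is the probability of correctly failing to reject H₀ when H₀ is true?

Answer: a) 0.02, b) 0.243, c) 0.98

Derivation:
a) Type I error probability = α = 0.02
b) Power = P(reject H₀ | H₁ true) = 1 - β = 0.757, so Type II error probability = β = 1 - Power = 0.243
c) P(fail to reject H₀ | H₀ true) = 1 - α = 0.98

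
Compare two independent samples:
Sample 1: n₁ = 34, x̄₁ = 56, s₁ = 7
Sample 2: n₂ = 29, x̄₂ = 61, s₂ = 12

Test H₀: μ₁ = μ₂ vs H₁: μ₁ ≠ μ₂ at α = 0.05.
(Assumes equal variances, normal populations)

Pooled variance: s²_p = [33×7² + 28×12²]/(61) = 92.6066
s_p = 9.6232
SE = s_p×√(1/n₁ + 1/n₂) = 9.6232×√(1/34 + 1/29) = 2.4325
t = (x̄₁ - x̄₂)/SE = (56 - 61)/2.4325 = -2.0555
df = 61, t-critical = ±2.000
Decision: reject H₀

Answer: t = -2.0555, reject H₀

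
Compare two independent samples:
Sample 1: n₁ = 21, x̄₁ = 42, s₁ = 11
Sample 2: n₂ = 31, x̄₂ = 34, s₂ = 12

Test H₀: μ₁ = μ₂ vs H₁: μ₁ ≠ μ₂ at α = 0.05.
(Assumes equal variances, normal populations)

Answer: t = 2.4380, reject H₀

Derivation:
Pooled variance: s²_p = [20×11² + 30×12²]/(50) = 134.8000
s_p = 11.6103
SE = s_p×√(1/n₁ + 1/n₂) = 11.6103×√(1/21 + 1/31) = 3.2814
t = (x̄₁ - x̄₂)/SE = (42 - 34)/3.2814 = 2.4380
df = 50, t-critical = ±2.009
Decision: reject H₀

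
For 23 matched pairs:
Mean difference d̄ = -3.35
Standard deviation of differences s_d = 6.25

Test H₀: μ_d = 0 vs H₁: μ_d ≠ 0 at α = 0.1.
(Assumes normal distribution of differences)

Answer: t = -2.5706, reject H₀

Derivation:
df = n - 1 = 22
SE = s_d/√n = 6.25/√23 = 1.3032
t = d̄/SE = -3.35/1.3032 = -2.5706
Critical value: t_{0.05,22} = ±1.717
p-value ≈ 0.0174
Decision: reject H₀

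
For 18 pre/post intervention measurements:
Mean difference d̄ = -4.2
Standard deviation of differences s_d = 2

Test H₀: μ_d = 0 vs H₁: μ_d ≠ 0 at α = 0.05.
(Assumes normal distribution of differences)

df = n - 1 = 17
SE = s_d/√n = 2/√18 = 0.4714
t = d̄/SE = -4.2/0.4714 = -8.9096
Critical value: t_{0.025,17} = ±2.110
p-value < 0.0001
Decision: reject H₀

Answer: t = -8.9096, reject H₀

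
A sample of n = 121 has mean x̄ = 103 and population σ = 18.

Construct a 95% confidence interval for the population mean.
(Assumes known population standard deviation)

Answer: (99.7927, 106.2073)

Derivation:
Confidence level: 95%, α = 0.05
z_0.025 = 1.960
SE = σ/√n = 18/√121 = 1.6364
Margin of error = 1.960 × 1.6364 = 3.2073
CI: x̄ ± margin = 103 ± 3.2073
CI: (99.7927, 106.2073)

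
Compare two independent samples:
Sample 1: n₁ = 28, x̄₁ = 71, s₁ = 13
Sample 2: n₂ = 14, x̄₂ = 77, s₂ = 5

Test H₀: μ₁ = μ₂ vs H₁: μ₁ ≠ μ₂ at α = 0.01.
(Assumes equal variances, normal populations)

Answer: t = -1.6582, fail to reject H₀

Derivation:
Pooled variance: s²_p = [27×13² + 13×5²]/(40) = 122.2000
s_p = 11.0544
SE = s_p×√(1/n₁ + 1/n₂) = 11.0544×√(1/28 + 1/14) = 3.6184
t = (x̄₁ - x̄₂)/SE = (71 - 77)/3.6184 = -1.6582
df = 40, t-critical = ±2.704
Decision: fail to reject H₀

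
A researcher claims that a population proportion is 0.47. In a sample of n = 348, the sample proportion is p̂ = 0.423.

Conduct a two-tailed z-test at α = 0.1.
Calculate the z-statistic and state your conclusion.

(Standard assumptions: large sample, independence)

Answer: z = -1.7567, reject H₀

Derivation:
H₀: p = 0.47, H₁: p ≠ 0.47
Standard error: SE = √(p₀(1-p₀)/n) = √(0.47×0.53/348) = 0.026755
z-statistic: z = (p̂ - p₀)/SE = (0.423 - 0.47)/0.026755 = -1.7567
Critical value: z_0.05 = ±1.645
p-value = 0.0790
Decision: reject H₀ at α = 0.1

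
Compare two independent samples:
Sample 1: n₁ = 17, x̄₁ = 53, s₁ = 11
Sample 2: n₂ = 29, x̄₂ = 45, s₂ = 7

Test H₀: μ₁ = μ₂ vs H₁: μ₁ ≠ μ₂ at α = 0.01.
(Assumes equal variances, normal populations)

Answer: t = 3.0205, reject H₀

Derivation:
Pooled variance: s²_p = [16×11² + 28×7²]/(44) = 75.1818
s_p = 8.6707
SE = s_p×√(1/n₁ + 1/n₂) = 8.6707×√(1/17 + 1/29) = 2.6486
t = (x̄₁ - x̄₂)/SE = (53 - 45)/2.6486 = 3.0205
df = 44, t-critical = ±2.692
Decision: reject H₀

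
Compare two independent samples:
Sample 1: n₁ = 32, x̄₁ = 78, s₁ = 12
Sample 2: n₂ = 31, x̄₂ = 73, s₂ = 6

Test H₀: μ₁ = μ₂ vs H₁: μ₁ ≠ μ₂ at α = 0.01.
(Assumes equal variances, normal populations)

Pooled variance: s²_p = [31×12² + 30×6²]/(61) = 90.8852
s_p = 9.5334
SE = s_p×√(1/n₁ + 1/n₂) = 9.5334×√(1/32 + 1/31) = 2.4025
t = (x̄₁ - x̄₂)/SE = (78 - 73)/2.4025 = 2.0812
df = 61, t-critical = ±2.659
Decision: fail to reject H₀

Answer: t = 2.0812, fail to reject H₀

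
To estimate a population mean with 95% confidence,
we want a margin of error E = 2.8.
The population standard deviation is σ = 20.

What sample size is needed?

Answer: n = 196

Derivation:
z_0.025 = 1.960
n = (z×σ/E)² = (1.960×20/2.8)²
n = 196.0000
Already a whole number: n = 196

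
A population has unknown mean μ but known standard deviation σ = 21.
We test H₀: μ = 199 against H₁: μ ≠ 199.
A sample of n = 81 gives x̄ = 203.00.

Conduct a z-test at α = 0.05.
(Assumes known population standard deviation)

Answer: z = 1.7143, fail to reject H₀

Derivation:
Standard error: SE = σ/√n = 21/√81 = 2.3333
z-statistic: z = (x̄ - μ₀)/SE = (203.00 - 199)/2.3333 = 1.7143
Critical value: ±1.960
p-value = 0.0865
Decision: fail to reject H₀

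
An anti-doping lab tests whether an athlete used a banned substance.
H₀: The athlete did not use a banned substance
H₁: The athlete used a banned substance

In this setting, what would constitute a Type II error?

Answer: Failing to detect doping in an athlete who used a banned substance

Derivation:
A Type I error (probability α) occurs when we reject a true H₀.
A Type II error (probability β) occurs when we fail to reject a false H₀.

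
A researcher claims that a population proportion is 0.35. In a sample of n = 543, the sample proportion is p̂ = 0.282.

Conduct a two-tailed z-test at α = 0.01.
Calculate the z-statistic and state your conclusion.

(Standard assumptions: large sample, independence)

Answer: z = -3.3221, reject H₀

Derivation:
H₀: p = 0.35, H₁: p ≠ 0.35
Standard error: SE = √(p₀(1-p₀)/n) = √(0.35×0.65/543) = 0.020469
z-statistic: z = (p̂ - p₀)/SE = (0.282 - 0.35)/0.020469 = -3.3221
Critical value: z_0.005 = ±2.576
p-value = 0.0009
Decision: reject H₀ at α = 0.01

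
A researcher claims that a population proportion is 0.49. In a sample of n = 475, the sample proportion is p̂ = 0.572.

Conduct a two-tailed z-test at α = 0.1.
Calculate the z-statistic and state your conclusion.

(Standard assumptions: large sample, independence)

Answer: z = 3.5750, reject H₀

Derivation:
H₀: p = 0.49, H₁: p ≠ 0.49
Standard error: SE = √(p₀(1-p₀)/n) = √(0.49×0.51/475) = 0.022937
z-statistic: z = (p̂ - p₀)/SE = (0.572 - 0.49)/0.022937 = 3.5750
Critical value: z_0.05 = ±1.645
p-value = 0.0004
Decision: reject H₀ at α = 0.1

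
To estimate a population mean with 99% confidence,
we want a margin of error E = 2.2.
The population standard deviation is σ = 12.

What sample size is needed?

z_0.005 = 2.576
n = (z×σ/E)² = (2.576×12/2.2)²
n = 197.4280
Round up: n = 198

Answer: n = 198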